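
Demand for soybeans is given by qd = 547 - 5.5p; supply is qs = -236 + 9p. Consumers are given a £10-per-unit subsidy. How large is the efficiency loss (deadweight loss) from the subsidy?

Deadweight loss = 4950/29

Pre-subsidy: 547 - 5.5p = -236 + 9p gives p* = 54, q* = 250.
With the rebate, buyers effectively pay pb = ps − 10, where ps is the price sellers receive.
Demand in terms of ps becomes qd = 547 − 5.5(ps − 10) = 602 - 5.5ps. Setting this equal to supply: 602 - 5.5ps = -236 + 9ps, so ps = 1676/29.
Buyers pay pb = 1676/29 − 10 = 1386/29; q' = -236 + 9·(1676/29) = 8240/29.
The subsidy expands output by 8240/29 − 250 = 990/29 past the efficient level; on those units the gap between marginal cost and willingness to pay runs from 0 up to 10.
DWL = ½ × 10 × 990/29 = 4950/29.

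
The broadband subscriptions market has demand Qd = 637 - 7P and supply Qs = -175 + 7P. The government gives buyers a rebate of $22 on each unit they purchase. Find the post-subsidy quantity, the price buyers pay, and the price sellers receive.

Q' = 308; buyers pay $47; sellers receive $69

Pre-subsidy: 637 - 7P = -175 + 7P gives P* = 58, Q* = 231.
With the rebate, buyers effectively pay Pb = Ps − 22, where Ps is the price sellers receive.
Demand in terms of Ps becomes Qd = 637 − 7(Ps − 22) = 791 - 7Ps. Setting this equal to supply: 791 - 7Ps = -175 + 7Ps, so Ps = 69.
Buyers pay Pb = 69 − 22 = 47; Q' = -175 + 7·69 = 308.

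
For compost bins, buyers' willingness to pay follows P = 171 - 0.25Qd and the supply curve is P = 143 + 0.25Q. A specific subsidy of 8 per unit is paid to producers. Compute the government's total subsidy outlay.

Pre-subsidy: 171 - 0.25Q = 143 + 0.25Q gives Q* = 56 and P* = 157.
With the subsidy, sellers receive Ps = Pb + 8 for each unit, where Pb is the price buyers pay.
On the curves, Pb = 171 - 0.25Q and Ps = 143 + 0.25Q; the wedge Ps − Pb = 8 gives 143 + 0.25Q − (171 - 0.25Q) = 8, so Q' = 72.
Then Pb = 171 − 0.25·72 = 153 and Ps = 143 + 0.25·72 = 161.
Government outlay = subsidy × quantity = 8 × 72 = 576.

Government cost = 576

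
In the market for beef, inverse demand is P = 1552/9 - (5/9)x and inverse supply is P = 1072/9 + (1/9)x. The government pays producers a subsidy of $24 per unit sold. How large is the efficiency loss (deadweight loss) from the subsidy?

Pre-subsidy: 1552/9 - (5/9)x = 1072/9 + (1/9)x gives x* = 80 and P* = 128.
With the subsidy, sellers receive Ps = Pb + 24 for each unit, where Pb is the price buyers pay.
On the curves, Pb = 1552/9 - (5/9)x and Ps = 1072/9 + (1/9)x; the wedge Ps − Pb = 24 gives 1072/9 + (1/9)x − (1552/9 - (5/9)x) = 24, so x' = 116.
Then Pb = 1552/9 − (5/9)·116 = 108 and Ps = 1072/9 + (1/9)·116 = 132.
The subsidy expands output by 116 − 80 = 36 past the efficient level; on those units the gap between marginal cost and willingness to pay runs from 0 up to 24.
DWL = ½ × 24 × 36 = 432.

Deadweight loss = $432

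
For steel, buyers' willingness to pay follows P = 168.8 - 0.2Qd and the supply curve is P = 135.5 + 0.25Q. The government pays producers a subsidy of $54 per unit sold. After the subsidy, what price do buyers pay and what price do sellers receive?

Buyers pay $130; sellers receive $184

Pre-subsidy: 168.8 - 0.2Q = 135.5 + 0.25Q gives Q* = 74 and P* = 154.
With the subsidy, sellers receive Ps = Pb + 54 for each unit, where Pb is the price buyers pay.
On the curves, Pb = 168.8 - 0.2Q and Ps = 135.5 + 0.25Q; the wedge Ps − Pb = 54 gives 135.5 + 0.25Q − (168.8 - 0.2Q) = 54, so Q' = 194.
Then Pb = 168.8 − 0.2·194 = 130 and Ps = 135.5 + 0.25·194 = 184.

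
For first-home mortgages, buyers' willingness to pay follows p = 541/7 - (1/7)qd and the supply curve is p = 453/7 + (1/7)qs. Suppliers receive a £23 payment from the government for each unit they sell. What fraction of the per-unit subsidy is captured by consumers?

Pre-subsidy: 541/7 - (1/7)q = 453/7 + (1/7)q gives q* = 44 and p* = 71.
With the subsidy, sellers receive ps = pb + 23 for each unit, where pb is the price buyers pay.
On the curves, pb = 541/7 - (1/7)q and ps = 453/7 + (1/7)q; the wedge ps − pb = 23 gives 453/7 + (1/7)q − (541/7 - (1/7)q) = 23, so q' = 124.5.
Then pb = 541/7 − (1/7)·124.5 = 59.5 and ps = 453/7 + (1/7)·124.5 = 82.5.
Buyers' price falls by p* − pb = 71 − 59.5 = 11.5; sellers' price rises by ps − p* = 82.5 − 71 = 11.5.
So consumers capture 11.5/23 = 0.5 of each unit of subsidy.

Consumer share = 0.5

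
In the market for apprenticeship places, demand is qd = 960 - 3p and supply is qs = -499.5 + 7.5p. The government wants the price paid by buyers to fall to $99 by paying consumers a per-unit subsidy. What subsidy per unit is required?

Required subsidy s = $56 per unit

At a buyer price of 99, quantity demanded is 960 − 3·99 = 663.
Sellers supply 663 only when they receive ps with -499.5 + 7.5·ps = 663, i.e. ps = 155.
s = ps − pb = 155 − 99 = 56.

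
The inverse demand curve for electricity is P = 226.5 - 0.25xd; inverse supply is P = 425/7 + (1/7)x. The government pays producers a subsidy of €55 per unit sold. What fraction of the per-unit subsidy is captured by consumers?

Consumer share = 7/11

Pre-subsidy: 226.5 - 0.25x = 425/7 + (1/7)x gives x* = 422 and P* = 121.
With the subsidy, sellers receive Ps = Pb + 55 for each unit, where Pb is the price buyers pay.
On the curves, Pb = 226.5 - 0.25x and Ps = 425/7 + (1/7)x; the wedge Ps − Pb = 55 gives 425/7 + (1/7)x − (226.5 - 0.25x) = 55, so x' = 562.
Then Pb = 226.5 − 0.25·562 = 86 and Ps = 425/7 + (1/7)·562 = 141.
Buyers' price falls by P* − Pb = 121 − 86 = 35; sellers' price rises by Ps − P* = 141 − 121 = 20.
So consumers capture 35/55 = 7/11 of each unit of subsidy.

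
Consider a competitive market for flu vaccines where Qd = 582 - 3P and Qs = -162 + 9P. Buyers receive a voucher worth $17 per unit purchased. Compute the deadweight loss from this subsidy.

Deadweight loss = $325.125

Pre-subsidy: 582 - 3P = -162 + 9P gives P* = 62, Q* = 396.
With the rebate, buyers effectively pay Pb = Ps − 17, where Ps is the price sellers receive.
Demand in terms of Ps becomes Qd = 582 − 3(Ps − 17) = 633 - 3Ps. Setting this equal to supply: 633 - 3Ps = -162 + 9Ps, so Ps = 66.25.
Buyers pay Pb = 66.25 − 17 = 49.25; Q' = -162 + 9·66.25 = 434.25.
The subsidy expands output by 434.25 − 396 = 38.25 past the efficient level; on those units the gap between marginal cost and willingness to pay runs from 0 up to 17.
DWL = ½ × 17 × 38.25 = 325.125.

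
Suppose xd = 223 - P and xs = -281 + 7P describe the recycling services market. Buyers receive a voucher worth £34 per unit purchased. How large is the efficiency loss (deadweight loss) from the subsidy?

Pre-subsidy: 223 - P = -281 + 7P gives P* = 63, x* = 160.
With the rebate, buyers effectively pay Pb = Ps − 34, where Ps is the price sellers receive.
Demand in terms of Ps becomes xd = 223 − 1(Ps − 34) = 257 - Ps. Setting this equal to supply: 257 - Ps = -281 + 7Ps, so Ps = 67.25.
Buyers pay Pb = 67.25 − 34 = 33.25; x' = -281 + 7·67.25 = 189.75.
The subsidy expands output by 189.75 − 160 = 29.75 past the efficient level; on those units the gap between marginal cost and willingness to pay runs from 0 up to 34.
DWL = ½ × 34 × 29.75 = 505.75.

Deadweight loss = £505.75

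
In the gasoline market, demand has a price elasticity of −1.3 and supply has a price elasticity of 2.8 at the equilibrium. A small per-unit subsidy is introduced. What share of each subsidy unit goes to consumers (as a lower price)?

Consumer share = 28/41

For a small subsidy around the equilibrium, the benefit split depends on the relative slopes, which at a point are proportional to the elasticities.
Buyer share = εs/(εs + |εd|) = 2.8/(2.8 + 1.3) = 28/41; seller share = |εd|/(εs + |εd|) = 13/41.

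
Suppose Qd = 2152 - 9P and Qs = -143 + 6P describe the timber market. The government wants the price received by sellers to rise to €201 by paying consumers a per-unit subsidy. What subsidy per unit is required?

Required subsidy s = €80 per unit

At a seller price of 201, quantity supplied is -143 + 6·201 = 1063.
Buyers absorb 1063 only when they pay Pb with 2152 − 9·Pb = 1063, i.e. Pb = 121.
s = Ps − Pb = 201 − 121 = 80.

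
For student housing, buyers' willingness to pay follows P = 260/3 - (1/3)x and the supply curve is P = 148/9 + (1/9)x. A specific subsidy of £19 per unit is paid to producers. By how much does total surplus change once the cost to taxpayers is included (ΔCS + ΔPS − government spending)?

Pre-subsidy: 260/3 - (1/3)x = 148/9 + (1/9)x gives x* = 158 and P* = 34.
With the subsidy, sellers receive Ps = Pb + 19 for each unit, where Pb is the price buyers pay.
On the curves, Pb = 260/3 - (1/3)x and Ps = 148/9 + (1/9)x; the wedge Ps − Pb = 19 gives 148/9 + (1/9)x − (260/3 - (1/3)x) = 19, so x' = 200.75.
Then Pb = 260/3 − (1/3)·200.75 = 19.75 and Ps = 148/9 + (1/9)·200.75 = 38.75.
ΔCS = ½(158 + 200.75)(34 − 19.75) = 2556.09375; ΔPS = ½(158 + 200.75)(38.75 − 34) = 852.03125.
Government spending = 19 × 200.75 = 3814.25.
Net change = 2556.09375 + 852.03125 − 3814.25 = -406.125. The loss equals the DWL triangle ½·19·42.75.

Net change in total surplus = -£406.125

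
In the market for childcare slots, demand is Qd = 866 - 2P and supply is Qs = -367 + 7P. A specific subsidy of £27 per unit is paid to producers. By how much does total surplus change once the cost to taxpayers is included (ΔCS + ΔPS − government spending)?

Pre-subsidy: 866 - 2P = -367 + 7P gives P* = 137, Q* = 592.
With the subsidy, sellers receive Ps = Pb + 27 for each unit, where Pb is the price buyers pay.
Supply in terms of Pb becomes Qs = -367 + 7(Pb + 27) = -178 + 7Pb. Setting this equal to demand: 866 - 2Pb = -178 + 7Pb, so Pb = 116.
Sellers receive Ps = 116 + 27 = 143; Q' = 866 − 2·116 = 634.
ΔCS = ½(592 + 634)(137 − 116) = 12873; ΔPS = ½(592 + 634)(143 − 137) = 3678.
Government spending = 27 × 634 = 17118.
Net change = 12873 + 3678 − 17118 = -567. The loss equals the DWL triangle ½·27·42.

Net change in total surplus = -£567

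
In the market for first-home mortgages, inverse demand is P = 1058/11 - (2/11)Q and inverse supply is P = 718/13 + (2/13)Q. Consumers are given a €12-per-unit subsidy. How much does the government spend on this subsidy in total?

Government cost = €1893

Pre-subsidy: 1058/11 - (2/11)Q = 718/13 + (2/13)Q gives Q* = 122 and P* = 74.
With the rebate, buyers effectively pay Pb = Ps − 12, where Ps is the price sellers receive.
On the curves, Pb = 1058/11 - (2/11)Q and Ps = 718/13 + (2/13)Q; the wedge Ps − Pb = 12 gives 718/13 + (2/13)Q − (1058/11 - (2/11)Q) = 12, so Q' = 157.75.
Then Pb = 1058/11 − (2/11)·157.75 = 67.5 and Ps = 718/13 + (2/13)·157.75 = 79.5.
Government outlay = subsidy × quantity = 12 × 157.75 = 1893.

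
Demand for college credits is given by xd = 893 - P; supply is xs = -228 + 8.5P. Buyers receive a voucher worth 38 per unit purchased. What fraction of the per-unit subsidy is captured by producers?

Producer share = 2/19

Pre-subsidy: 893 - P = -228 + 8.5P gives P* = 118, x* = 775.
With the rebate, buyers effectively pay Pb = Ps − 38, where Ps is the price sellers receive.
Demand in terms of Ps becomes xd = 893 − 1(Ps − 38) = 931 - Ps. Setting this equal to supply: 931 - Ps = -228 + 8.5Ps, so Ps = 122.
Buyers pay Pb = 122 − 38 = 84; x' = -228 + 8.5·122 = 809.
Buyers' price falls by P* − Pb = 118 − 84 = 34; sellers' price rises by Ps − P* = 122 − 118 = 4.
So producers capture 4/38 = 2/19 of each unit of subsidy.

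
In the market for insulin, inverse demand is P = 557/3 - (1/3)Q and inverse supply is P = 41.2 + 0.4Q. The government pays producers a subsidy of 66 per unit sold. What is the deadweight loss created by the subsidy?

Pre-subsidy: 557/3 - (1/3)Q = 41.2 + 0.4Q gives Q* = 197 and P* = 120.
With the subsidy, sellers receive Ps = Pb + 66 for each unit, where Pb is the price buyers pay.
On the curves, Pb = 557/3 - (1/3)Q and Ps = 41.2 + 0.4Q; the wedge Ps − Pb = 66 gives 41.2 + 0.4Q − (557/3 - (1/3)Q) = 66, so Q' = 287.
Then Pb = 557/3 − (1/3)·287 = 90 and Ps = 41.2 + 0.4·287 = 156.
The subsidy expands output by 287 − 197 = 90 past the efficient level; on those units the gap between marginal cost and willingness to pay runs from 0 up to 66.
DWL = ½ × 66 × 90 = 2970.

Deadweight loss = 2970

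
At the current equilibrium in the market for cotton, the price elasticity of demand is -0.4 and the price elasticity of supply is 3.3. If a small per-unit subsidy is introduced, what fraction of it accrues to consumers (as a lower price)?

For a small subsidy around the equilibrium, the benefit split depends on the relative slopes, which at a point are proportional to the elasticities.
Buyer share = εs/(εs + |εd|) = 3.3/(3.3 + 0.4) = 33/37; seller share = |εd|/(εs + |εd|) = 4/37.

Consumer share = 33/37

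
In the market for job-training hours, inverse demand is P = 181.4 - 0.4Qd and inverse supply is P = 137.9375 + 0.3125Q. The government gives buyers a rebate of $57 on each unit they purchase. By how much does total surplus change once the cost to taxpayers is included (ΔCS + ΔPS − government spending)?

Net change in total surplus = -$2280

Pre-subsidy: 181.4 - 0.4Q = 137.9375 + 0.3125Q gives Q* = 61 and P* = 157.
With the rebate, buyers effectively pay Pb = Ps − 57, where Ps is the price sellers receive.
On the curves, Pb = 181.4 - 0.4Q and Ps = 137.9375 + 0.3125Q; the wedge Ps − Pb = 57 gives 137.9375 + 0.3125Q − (181.4 - 0.4Q) = 57, so Q' = 141.
Then Pb = 181.4 − 0.4·141 = 125 and Ps = 137.9375 + 0.3125·141 = 182.
ΔCS = ½(61 + 141)(157 − 125) = 3232; ΔPS = ½(61 + 141)(182 − 157) = 2525.
Government spending = 57 × 141 = 8037.
Net change = 3232 + 2525 − 8037 = -2280. The loss equals the DWL triangle ½·57·80.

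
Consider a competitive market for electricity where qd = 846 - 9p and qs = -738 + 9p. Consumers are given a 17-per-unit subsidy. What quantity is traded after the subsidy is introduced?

q' = 130.5

Pre-subsidy: 846 - 9p = -738 + 9p gives p* = 88, q* = 54.
With the rebate, buyers effectively pay pb = ps − 17, where ps is the price sellers receive.
Demand in terms of ps becomes qd = 846 − 9(ps − 17) = 999 - 9ps. Setting this equal to supply: 999 - 9ps = -738 + 9ps, so ps = 96.5.
Buyers pay pb = 96.5 − 17 = 79.5; q' = -738 + 9·96.5 = 130.5.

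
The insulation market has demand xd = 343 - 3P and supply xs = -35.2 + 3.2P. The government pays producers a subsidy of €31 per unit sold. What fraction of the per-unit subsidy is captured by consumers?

Consumer share = 16/31

Pre-subsidy: 343 - 3P = -35.2 + 3.2P gives P* = 61, x* = 160.
With the subsidy, sellers receive Ps = Pb + 31 for each unit, where Pb is the price buyers pay.
Supply in terms of Pb becomes xs = -35.2 + 3.2(Pb + 31) = 64 + 3.2Pb. Setting this equal to demand: 343 - 3Pb = 64 + 3.2Pb, so Pb = 45.
Sellers receive Ps = 45 + 31 = 76; x' = 343 − 3·45 = 208.
Buyers' price falls by P* − Pb = 61 − 45 = 16; sellers' price rises by Ps − P* = 76 − 61 = 15.
So consumers capture 16/31 = 16/31 of each unit of subsidy.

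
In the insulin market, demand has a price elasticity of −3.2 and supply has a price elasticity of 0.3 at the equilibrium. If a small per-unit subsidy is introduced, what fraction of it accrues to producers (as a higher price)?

Producer share = 32/35

For a small subsidy around the equilibrium, the benefit split depends on the relative slopes, which at a point are proportional to the elasticities.
Buyer share = εs/(εs + |εd|) = 0.3/(0.3 + 3.2) = 3/35; seller share = |εd|/(εs + |εd|) = 32/35.
So producers capture 32/35 of the subsidy.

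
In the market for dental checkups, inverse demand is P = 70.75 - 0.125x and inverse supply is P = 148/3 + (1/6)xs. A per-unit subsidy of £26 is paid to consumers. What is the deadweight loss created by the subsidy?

Pre-subsidy: 70.75 - 0.125x = 148/3 + (1/6)x gives x* = 514/7 and P* = 431/7.
With the rebate, buyers effectively pay Pb = Ps − 26, where Ps is the price sellers receive.
On the curves, Pb = 70.75 - 0.125x and Ps = 148/3 + (1/6)x; the wedge Ps − Pb = 26 gives 148/3 + (1/6)x − (70.75 - 0.125x) = 26, so x' = 1138/7.
Then Pb = 70.75 − 0.125·(1138/7) = 353/7 and Ps = 148/3 + (1/6)·(1138/7) = 535/7.
The subsidy expands output by 1138/7 − 514/7 = 624/7 past the efficient level; on those units the gap between marginal cost and willingness to pay runs from 0 up to 26.
DWL = ½ × 26 × 624/7 = 8112/7.

Deadweight loss = 8112/7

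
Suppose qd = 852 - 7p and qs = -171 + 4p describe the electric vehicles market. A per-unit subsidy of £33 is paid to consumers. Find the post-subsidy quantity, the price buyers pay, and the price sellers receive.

Pre-subsidy: 852 - 7p = -171 + 4p gives p* = 93, q* = 201.
With the rebate, buyers effectively pay pb = ps − 33, where ps is the price sellers receive.
Demand in terms of ps becomes qd = 852 − 7(ps − 33) = 1083 - 7ps. Setting this equal to supply: 1083 - 7ps = -171 + 4ps, so ps = 114.
Buyers pay pb = 114 − 33 = 81; q' = -171 + 4·114 = 285.

q' = 285; buyers pay £81; sellers receive £114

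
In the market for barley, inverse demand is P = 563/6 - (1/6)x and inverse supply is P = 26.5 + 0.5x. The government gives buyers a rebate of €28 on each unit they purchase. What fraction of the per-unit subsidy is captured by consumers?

Consumer share = 0.25

Pre-subsidy: 563/6 - (1/6)x = 26.5 + 0.5x gives x* = 101 and P* = 77.
With the rebate, buyers effectively pay Pb = Ps − 28, where Ps is the price sellers receive.
On the curves, Pb = 563/6 - (1/6)x and Ps = 26.5 + 0.5x; the wedge Ps − Pb = 28 gives 26.5 + 0.5x − (563/6 - (1/6)x) = 28, so x' = 143.
Then Pb = 563/6 − (1/6)·143 = 70 and Ps = 26.5 + 0.5·143 = 98.
Buyers' price falls by P* − Pb = 77 − 70 = 7; sellers' price rises by Ps − P* = 98 − 77 = 21.
So consumers capture 7/28 = 0.25 of each unit of subsidy.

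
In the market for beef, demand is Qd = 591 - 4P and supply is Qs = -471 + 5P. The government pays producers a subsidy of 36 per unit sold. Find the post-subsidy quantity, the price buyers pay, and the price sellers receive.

Q' = 199; buyers pay 98; sellers receive 134

Pre-subsidy: 591 - 4P = -471 + 5P gives P* = 118, Q* = 119.
With the subsidy, sellers receive Ps = Pb + 36 for each unit, where Pb is the price buyers pay.
Supply in terms of Pb becomes Qs = -471 + 5(Pb + 36) = -291 + 5Pb. Setting this equal to demand: 591 - 4Pb = -291 + 5Pb, so Pb = 98.
Sellers receive Ps = 98 + 36 = 134; Q' = 591 − 4·98 = 199.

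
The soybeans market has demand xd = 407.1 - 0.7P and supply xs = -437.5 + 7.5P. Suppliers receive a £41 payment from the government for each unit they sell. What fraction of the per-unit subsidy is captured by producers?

Producer share = 7/82

Pre-subsidy: 407.1 - 0.7P = -437.5 + 7.5P gives P* = 103, x* = 335.
With the subsidy, sellers receive Ps = Pb + 41 for each unit, where Pb is the price buyers pay.
Supply in terms of Pb becomes xs = -437.5 + 7.5(Pb + 41) = -130 + 7.5Pb. Setting this equal to demand: 407.1 - 0.7Pb = -130 + 7.5Pb, so Pb = 65.5.
Sellers receive Ps = 65.5 + 41 = 106.5; x' = 407.1 − 0.7·65.5 = 361.25.
Buyers' price falls by P* − Pb = 103 − 65.5 = 37.5; sellers' price rises by Ps − P* = 106.5 − 103 = 3.5.
So producers capture 3.5/41 = 7/82 of each unit of subsidy.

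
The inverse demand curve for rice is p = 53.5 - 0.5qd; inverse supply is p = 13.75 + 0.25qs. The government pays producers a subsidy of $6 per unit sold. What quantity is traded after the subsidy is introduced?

Pre-subsidy: 53.5 - 0.5q = 13.75 + 0.25q gives q* = 53 and p* = 27.
With the subsidy, sellers receive ps = pb + 6 for each unit, where pb is the price buyers pay.
On the curves, pb = 53.5 - 0.5q and ps = 13.75 + 0.25q; the wedge ps − pb = 6 gives 13.75 + 0.25q − (53.5 - 0.5q) = 6, so q' = 61.
Then pb = 53.5 − 0.5·61 = 23 and ps = 13.75 + 0.25·61 = 29.

q' = 61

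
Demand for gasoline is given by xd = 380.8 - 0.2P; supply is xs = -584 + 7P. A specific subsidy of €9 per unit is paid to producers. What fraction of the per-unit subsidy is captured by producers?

Producer share = 1/36

Pre-subsidy: 380.8 - 0.2P = -584 + 7P gives P* = 134, x* = 354.
With the subsidy, sellers receive Ps = Pb + 9 for each unit, where Pb is the price buyers pay.
Supply in terms of Pb becomes xs = -584 + 7(Pb + 9) = -521 + 7Pb. Setting this equal to demand: 380.8 - 0.2Pb = -521 + 7Pb, so Pb = 125.25.
Sellers receive Ps = 125.25 + 9 = 134.25; x' = 380.8 − 0.2·125.25 = 355.75.
Buyers' price falls by P* − Pb = 134 − 125.25 = 8.75; sellers' price rises by Ps − P* = 134.25 − 134 = 0.25.
So producers capture 0.25/9 = 1/36 of each unit of subsidy.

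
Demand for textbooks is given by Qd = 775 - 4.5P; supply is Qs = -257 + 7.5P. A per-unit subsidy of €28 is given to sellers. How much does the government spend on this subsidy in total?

Pre-subsidy: 775 - 4.5P = -257 + 7.5P gives P* = 86, Q* = 388.
With the subsidy, sellers receive Ps = Pb + 28 for each unit, where Pb is the price buyers pay.
Supply in terms of Pb becomes Qs = -257 + 7.5(Pb + 28) = -47 + 7.5Pb. Setting this equal to demand: 775 - 4.5Pb = -47 + 7.5Pb, so Pb = 68.5.
Sellers receive Ps = 68.5 + 28 = 96.5; Q' = 775 − 4.5·68.5 = 466.75.
Government outlay = subsidy × quantity = 28 × 466.75 = 13069.

Government cost = €13069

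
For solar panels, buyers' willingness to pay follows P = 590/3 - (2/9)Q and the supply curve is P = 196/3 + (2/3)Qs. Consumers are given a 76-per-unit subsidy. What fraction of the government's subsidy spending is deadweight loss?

Pre-subsidy: 590/3 - (2/9)Q = 196/3 + (2/3)Q gives Q* = 147.75 and P* = 983/6.
With the rebate, buyers effectively pay Pb = Ps − 76, where Ps is the price sellers receive.
On the curves, Pb = 590/3 - (2/9)Q and Ps = 196/3 + (2/3)Q; the wedge Ps − Pb = 76 gives 196/3 + (2/3)Q − (590/3 - (2/9)Q) = 76, so Q' = 233.25.
Then Pb = 590/3 − (2/9)·233.25 = 869/6 and Ps = 196/3 + (2/3)·233.25 = 1325/6.
ΔCS = ½(147.75 + 233.25)(983/6 − 869/6) = 3619.5; ΔPS = ½(147.75 + 233.25)(1325/6 − 983/6) = 10858.5.
Government spending = 76 × 233.25 = 17727.
DWL = ½ × 76 × (233.25 − 147.75) = 3249; fraction = 3249 / 17727 = 57/311.

DWL / government spending = 57/311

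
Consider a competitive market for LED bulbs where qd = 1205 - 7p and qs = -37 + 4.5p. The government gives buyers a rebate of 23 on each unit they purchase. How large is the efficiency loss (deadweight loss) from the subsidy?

Deadweight loss = 724.5

Pre-subsidy: 1205 - 7p = -37 + 4.5p gives p* = 108, q* = 449.
With the rebate, buyers effectively pay pb = ps − 23, where ps is the price sellers receive.
Demand in terms of ps becomes qd = 1205 − 7(ps − 23) = 1366 - 7ps. Setting this equal to supply: 1366 - 7ps = -37 + 4.5ps, so ps = 122.
Buyers pay pb = 122 − 23 = 99; q' = -37 + 4.5·122 = 512.
The subsidy expands output by 512 − 449 = 63 past the efficient level; on those units the gap between marginal cost and willingness to pay runs from 0 up to 23.
DWL = ½ × 23 × 63 = 724.5.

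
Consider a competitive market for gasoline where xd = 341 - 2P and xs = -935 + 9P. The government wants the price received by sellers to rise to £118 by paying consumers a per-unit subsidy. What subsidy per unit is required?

Required subsidy s = £11 per unit

At a seller price of 118, quantity supplied is -935 + 9·118 = 127.
Buyers absorb 127 only when they pay Pb with 341 − 2·Pb = 127, i.e. Pb = 107.
s = Ps − Pb = 118 − 107 = 11.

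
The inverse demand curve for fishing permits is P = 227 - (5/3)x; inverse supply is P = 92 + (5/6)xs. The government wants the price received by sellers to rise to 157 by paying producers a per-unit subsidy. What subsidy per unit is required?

At a seller price of 157, quantity supplied is -110.4 + 1.2·157 = 78.
Buyers absorb 78 only when they pay Pb = 227 − (5/3)·78 = 97.
s = Ps − Pb = 157 − 97 = 60.

Required subsidy s = 60 per unit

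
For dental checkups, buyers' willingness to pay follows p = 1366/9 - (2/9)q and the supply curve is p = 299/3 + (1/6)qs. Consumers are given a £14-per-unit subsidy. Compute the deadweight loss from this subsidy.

Pre-subsidy: 1366/9 - (2/9)q = 299/3 + (1/6)q gives q* = 134 and p* = 122.
With the rebate, buyers effectively pay pb = ps − 14, where ps is the price sellers receive.
On the curves, pb = 1366/9 - (2/9)q and ps = 299/3 + (1/6)q; the wedge ps − pb = 14 gives 299/3 + (1/6)q − (1366/9 - (2/9)q) = 14, so q' = 170.
Then pb = 1366/9 − (2/9)·170 = 114 and ps = 299/3 + (1/6)·170 = 128.
The subsidy expands output by 170 − 134 = 36 past the efficient level; on those units the gap between marginal cost and willingness to pay runs from 0 up to 14.
DWL = ½ × 14 × 36 = 252.

Deadweight loss = £252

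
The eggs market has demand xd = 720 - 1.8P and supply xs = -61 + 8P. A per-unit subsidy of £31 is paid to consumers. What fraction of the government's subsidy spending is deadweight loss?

DWL / government spending = 124/3387

Pre-subsidy: 720 - 1.8P = -61 + 8P gives P* = 3905/49, x* = 28251/49.
With the rebate, buyers effectively pay Pb = Ps − 31, where Ps is the price sellers receive.
Demand in terms of Ps becomes xd = 720 − 1.8(Ps − 31) = 775.8 - 1.8Ps. Setting this equal to supply: 775.8 - 1.8Ps = -61 + 8Ps, so Ps = 4184/49.
Buyers pay Pb = 4184/49 − 31 = 2665/49; x' = -61 + 8·(4184/49) = 30483/49.
ΔCS = ½(28251/49 + 30483/49)(3905/49 − 2665/49) = 36415080/2401; ΔPS = ½(28251/49 + 30483/49)(4184/49 − 3905/49) = 8193393/2401.
Government spending = 31 × 30483/49 = 944973/49.
DWL = ½ × 31 × (30483/49 − 28251/49) = 34596/49; fraction = (34596/49) / (944973/49) = 124/3387.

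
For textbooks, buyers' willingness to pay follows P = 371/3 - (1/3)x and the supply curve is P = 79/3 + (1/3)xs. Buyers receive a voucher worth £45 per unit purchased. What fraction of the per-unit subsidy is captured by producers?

Pre-subsidy: 371/3 - (1/3)x = 79/3 + (1/3)x gives x* = 146 and P* = 75.
With the rebate, buyers effectively pay Pb = Ps − 45, where Ps is the price sellers receive.
On the curves, Pb = 371/3 - (1/3)x and Ps = 79/3 + (1/3)x; the wedge Ps − Pb = 45 gives 79/3 + (1/3)x − (371/3 - (1/3)x) = 45, so x' = 213.5.
Then Pb = 371/3 − (1/3)·213.5 = 52.5 and Ps = 79/3 + (1/3)·213.5 = 97.5.
Buyers' price falls by P* − Pb = 75 − 52.5 = 22.5; sellers' price rises by Ps − P* = 97.5 − 75 = 22.5.
So producers capture 22.5/45 = 0.5 of each unit of subsidy.

Producer share = 0.5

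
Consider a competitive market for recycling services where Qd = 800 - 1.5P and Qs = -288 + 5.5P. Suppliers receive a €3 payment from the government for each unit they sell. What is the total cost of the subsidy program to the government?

Government cost = 47913/28

Pre-subsidy: 800 - 1.5P = -288 + 5.5P gives P* = 1088/7, Q* = 3968/7.
With the subsidy, sellers receive Ps = Pb + 3 for each unit, where Pb is the price buyers pay.
Supply in terms of Pb becomes Qs = -288 + 5.5(Pb + 3) = -271.5 + 5.5Pb. Setting this equal to demand: 800 - 1.5Pb = -271.5 + 5.5Pb, so Pb = 2143/14.
Sellers receive Ps = 2143/14 + 3 = 2185/14; Q' = 800 − 1.5·(2143/14) = 15971/28.
Government outlay = subsidy × quantity = 3 × 15971/28 = 47913/28.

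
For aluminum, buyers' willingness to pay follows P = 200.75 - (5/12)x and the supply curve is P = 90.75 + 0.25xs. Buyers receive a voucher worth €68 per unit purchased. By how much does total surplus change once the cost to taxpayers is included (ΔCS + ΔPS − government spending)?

Net change in total surplus = -€3468

Pre-subsidy: 200.75 - (5/12)x = 90.75 + 0.25x gives x* = 165 and P* = 132.
With the rebate, buyers effectively pay Pb = Ps − 68, where Ps is the price sellers receive.
On the curves, Pb = 200.75 - (5/12)x and Ps = 90.75 + 0.25x; the wedge Ps − Pb = 68 gives 90.75 + 0.25x − (200.75 - (5/12)x) = 68, so x' = 267.
Then Pb = 200.75 − (5/12)·267 = 89.5 and Ps = 90.75 + 0.25·267 = 157.5.
ΔCS = ½(165 + 267)(132 − 89.5) = 9180; ΔPS = ½(165 + 267)(157.5 − 132) = 5508.
Government spending = 68 × 267 = 18156.
Net change = 9180 + 5508 − 18156 = -3468. The loss equals the DWL triangle ½·68·102.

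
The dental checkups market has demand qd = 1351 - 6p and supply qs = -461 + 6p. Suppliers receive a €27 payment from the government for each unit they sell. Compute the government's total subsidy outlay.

Government cost = €14202

Pre-subsidy: 1351 - 6p = -461 + 6p gives p* = 151, q* = 445.
With the subsidy, sellers receive ps = pb + 27 for each unit, where pb is the price buyers pay.
Supply in terms of pb becomes qs = -461 + 6(pb + 27) = -299 + 6pb. Setting this equal to demand: 1351 - 6pb = -299 + 6pb, so pb = 137.5.
Sellers receive ps = 137.5 + 27 = 164.5; q' = 1351 − 6·137.5 = 526.
Government outlay = subsidy × quantity = 27 × 526 = 14202.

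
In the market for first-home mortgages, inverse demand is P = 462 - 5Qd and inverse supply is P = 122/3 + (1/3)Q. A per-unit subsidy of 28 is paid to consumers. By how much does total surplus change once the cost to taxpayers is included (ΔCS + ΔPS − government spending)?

Net change in total surplus = -73.5

Pre-subsidy: 462 - 5Q = 122/3 + (1/3)Q gives Q* = 79 and P* = 67.
With the rebate, buyers effectively pay Pb = Ps − 28, where Ps is the price sellers receive.
On the curves, Pb = 462 - 5Q and Ps = 122/3 + (1/3)Q; the wedge Ps − Pb = 28 gives 122/3 + (1/3)Q − (462 - 5Q) = 28, so Q' = 84.25.
Then Pb = 462 − 5·84.25 = 40.75 and Ps = 122/3 + (1/3)·84.25 = 68.75.
ΔCS = ½(79 + 84.25)(67 − 40.75) = 2142.65625; ΔPS = ½(79 + 84.25)(68.75 − 67) = 142.84375.
Government spending = 28 × 84.25 = 2359.
Net change = 2142.65625 + 142.84375 − 2359 = -73.5. The loss equals the DWL triangle ½·28·5.25.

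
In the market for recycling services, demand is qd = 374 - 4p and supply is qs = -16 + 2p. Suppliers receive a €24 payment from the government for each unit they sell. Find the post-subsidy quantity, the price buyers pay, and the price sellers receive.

Pre-subsidy: 374 - 4p = -16 + 2p gives p* = 65, q* = 114.
With the subsidy, sellers receive ps = pb + 24 for each unit, where pb is the price buyers pay.
Supply in terms of pb becomes qs = -16 + 2(pb + 24) = 32 + 2pb. Setting this equal to demand: 374 - 4pb = 32 + 2pb, so pb = 57.
Sellers receive ps = 57 + 24 = 81; q' = 374 − 4·57 = 146.

q' = 146; buyers pay €57; sellers receive €81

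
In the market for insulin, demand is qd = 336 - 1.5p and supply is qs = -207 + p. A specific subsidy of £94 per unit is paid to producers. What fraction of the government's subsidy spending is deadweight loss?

Pre-subsidy: 336 - 1.5p = -207 + p gives p* = 217.2, q* = 10.2.
With the subsidy, sellers receive ps = pb + 94 for each unit, where pb is the price buyers pay.
Supply in terms of pb becomes qs = -207 + 1(pb + 94) = -113 + pb. Setting this equal to demand: 336 - 1.5pb = -113 + pb, so pb = 179.6.
Sellers receive ps = 179.6 + 94 = 273.6; q' = 336 − 1.5·179.6 = 66.6.
ΔCS = ½(10.2 + 66.6)(217.2 − 179.6) = 1443.84; ΔPS = ½(10.2 + 66.6)(273.6 − 217.2) = 2165.76.
Government spending = 94 × 66.6 = 6260.4.
DWL = ½ × 94 × (66.6 − 10.2) = 2650.8; fraction = 2650.8 / 6260.4 = 47/111.

DWL / government spending = 47/111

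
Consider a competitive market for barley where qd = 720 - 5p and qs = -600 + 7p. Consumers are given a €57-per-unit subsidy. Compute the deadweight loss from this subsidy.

Pre-subsidy: 720 - 5p = -600 + 7p gives p* = 110, q* = 170.
With the rebate, buyers effectively pay pb = ps − 57, where ps is the price sellers receive.
Demand in terms of ps becomes qd = 720 − 5(ps − 57) = 1005 - 5ps. Setting this equal to supply: 1005 - 5ps = -600 + 7ps, so ps = 133.75.
Buyers pay pb = 133.75 − 57 = 76.75; q' = -600 + 7·133.75 = 336.25.
The subsidy expands output by 336.25 − 170 = 166.25 past the efficient level; on those units the gap between marginal cost and willingness to pay runs from 0 up to 57.
DWL = ½ × 57 × 166.25 = 4738.125.

Deadweight loss = €4738.125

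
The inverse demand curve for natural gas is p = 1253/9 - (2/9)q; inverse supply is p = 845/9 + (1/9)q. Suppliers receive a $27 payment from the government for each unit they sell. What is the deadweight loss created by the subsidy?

Deadweight loss = $1093.5

Pre-subsidy: 1253/9 - (2/9)q = 845/9 + (1/9)q gives q* = 136 and p* = 109.
With the subsidy, sellers receive ps = pb + 27 for each unit, where pb is the price buyers pay.
On the curves, pb = 1253/9 - (2/9)q and ps = 845/9 + (1/9)q; the wedge ps − pb = 27 gives 845/9 + (1/9)q − (1253/9 - (2/9)q) = 27, so q' = 217.
Then pb = 1253/9 − (2/9)·217 = 91 and ps = 845/9 + (1/9)·217 = 118.
The subsidy expands output by 217 − 136 = 81 past the efficient level; on those units the gap between marginal cost and willingness to pay runs from 0 up to 27.
DWL = ½ × 27 × 81 = 1093.5.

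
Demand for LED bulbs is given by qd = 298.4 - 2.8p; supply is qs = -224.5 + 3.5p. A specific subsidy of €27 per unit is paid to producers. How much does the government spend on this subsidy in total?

Pre-subsidy: 298.4 - 2.8p = -224.5 + 3.5p gives p* = 83, q* = 66.
With the subsidy, sellers receive ps = pb + 27 for each unit, where pb is the price buyers pay.
Supply in terms of pb becomes qs = -224.5 + 3.5(pb + 27) = -130 + 3.5pb. Setting this equal to demand: 298.4 - 2.8pb = -130 + 3.5pb, so pb = 68.
Sellers receive ps = 68 + 27 = 95; q' = 298.4 − 2.8·68 = 108.
Government outlay = subsidy × quantity = 27 × 108 = 2916.

Government cost = €2916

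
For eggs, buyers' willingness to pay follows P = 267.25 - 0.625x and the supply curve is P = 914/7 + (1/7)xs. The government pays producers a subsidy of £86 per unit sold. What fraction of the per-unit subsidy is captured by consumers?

Pre-subsidy: 267.25 - 0.625x = 914/7 + (1/7)x gives x* = 178 and P* = 156.
With the subsidy, sellers receive Ps = Pb + 86 for each unit, where Pb is the price buyers pay.
On the curves, Pb = 267.25 - 0.625x and Ps = 914/7 + (1/7)x; the wedge Ps − Pb = 86 gives 914/7 + (1/7)x − (267.25 - 0.625x) = 86, so x' = 290.
Then Pb = 267.25 − 0.625·290 = 86 and Ps = 914/7 + (1/7)·290 = 172.
Buyers' price falls by P* − Pb = 156 − 86 = 70; sellers' price rises by Ps − P* = 172 − 156 = 16.
So consumers capture 70/86 = 35/43 of each unit of subsidy.

Consumer share = 35/43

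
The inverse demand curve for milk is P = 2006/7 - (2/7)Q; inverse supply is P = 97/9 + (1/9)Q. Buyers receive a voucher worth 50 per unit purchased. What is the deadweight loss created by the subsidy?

Deadweight loss = 3150

Pre-subsidy: 2006/7 - (2/7)Q = 97/9 + (1/9)Q gives Q* = 695 and P* = 88.
With the rebate, buyers effectively pay Pb = Ps − 50, where Ps is the price sellers receive.
On the curves, Pb = 2006/7 - (2/7)Q and Ps = 97/9 + (1/9)Q; the wedge Ps − Pb = 50 gives 97/9 + (1/9)Q − (2006/7 - (2/7)Q) = 50, so Q' = 821.
Then Pb = 2006/7 − (2/7)·821 = 52 and Ps = 97/9 + (1/9)·821 = 102.
The subsidy expands output by 821 − 695 = 126 past the efficient level; on those units the gap between marginal cost and willingness to pay runs from 0 up to 50.
DWL = ½ × 50 × 126 = 3150.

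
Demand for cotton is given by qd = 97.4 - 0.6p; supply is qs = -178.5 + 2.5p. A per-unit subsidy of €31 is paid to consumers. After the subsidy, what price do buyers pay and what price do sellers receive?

Buyers pay €64; sellers receive €95

Pre-subsidy: 97.4 - 0.6p = -178.5 + 2.5p gives p* = 89, q* = 44.
With the rebate, buyers effectively pay pb = ps − 31, where ps is the price sellers receive.
Demand in terms of ps becomes qd = 97.4 − 0.6(ps − 31) = 116 - 0.6ps. Setting this equal to supply: 116 - 0.6ps = -178.5 + 2.5ps, so ps = 95.
Buyers pay pb = 95 − 31 = 64; q' = -178.5 + 2.5·95 = 59.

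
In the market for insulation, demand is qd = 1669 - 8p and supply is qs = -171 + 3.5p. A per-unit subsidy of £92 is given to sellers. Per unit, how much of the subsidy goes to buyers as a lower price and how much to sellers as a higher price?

Buyers gain £28 per unit; sellers gain £64 per unit

Pre-subsidy: 1669 - 8p = -171 + 3.5p gives p* = 160, q* = 389.
With the subsidy, sellers receive ps = pb + 92 for each unit, where pb is the price buyers pay.
Supply in terms of pb becomes qs = -171 + 3.5(pb + 92) = 151 + 3.5pb. Setting this equal to demand: 1669 - 8pb = 151 + 3.5pb, so pb = 132.
Sellers receive ps = 132 + 92 = 224; q' = 1669 − 8·132 = 613.
Buyers' price falls by p* − pb = 160 − 132 = 28; sellers' price rises by ps − p* = 224 − 160 = 64.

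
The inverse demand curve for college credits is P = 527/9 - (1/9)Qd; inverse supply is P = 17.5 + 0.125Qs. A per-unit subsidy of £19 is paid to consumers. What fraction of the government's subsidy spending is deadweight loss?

Pre-subsidy: 527/9 - (1/9)Q = 17.5 + 0.125Q gives Q* = 2956/17 and P* = 667/17.
With the rebate, buyers effectively pay Pb = Ps − 19, where Ps is the price sellers receive.
On the curves, Pb = 527/9 - (1/9)Q and Ps = 17.5 + 0.125Q; the wedge Ps − Pb = 19 gives 17.5 + 0.125Q − (527/9 - (1/9)Q) = 19, so Q' = 4324/17.
Then Pb = 527/9 − (1/9)·(4324/17) = 515/17 and Ps = 17.5 + 0.125·(4324/17) = 838/17.
ΔCS = ½(2956/17 + 4324/17)(667/17 − 515/17) = 553280/289; ΔPS = ½(2956/17 + 4324/17)(838/17 − 667/17) = 622440/289.
Government spending = 19 × 4324/17 = 82156/17.
DWL = ½ × 19 × (4324/17 − 2956/17) = 12996/17; fraction = (12996/17) / (82156/17) = 171/1081.

DWL / government spending = 171/1081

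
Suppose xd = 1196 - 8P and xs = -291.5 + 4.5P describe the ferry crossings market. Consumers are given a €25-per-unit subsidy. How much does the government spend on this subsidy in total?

Pre-subsidy: 1196 - 8P = -291.5 + 4.5P gives P* = 119, x* = 244.
With the rebate, buyers effectively pay Pb = Ps − 25, where Ps is the price sellers receive.
Demand in terms of Ps becomes xd = 1196 − 8(Ps − 25) = 1396 - 8Ps. Setting this equal to supply: 1396 - 8Ps = -291.5 + 4.5Ps, so Ps = 135.
Buyers pay Pb = 135 − 25 = 110; x' = -291.5 + 4.5·135 = 316.
Government outlay = subsidy × quantity = 25 × 316 = 7900.

Government cost = €7900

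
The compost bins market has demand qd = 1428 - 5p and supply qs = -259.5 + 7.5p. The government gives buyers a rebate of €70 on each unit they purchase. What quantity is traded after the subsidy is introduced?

Pre-subsidy: 1428 - 5p = -259.5 + 7.5p gives p* = 135, q* = 753.
With the rebate, buyers effectively pay pb = ps − 70, where ps is the price sellers receive.
Demand in terms of ps becomes qd = 1428 − 5(ps − 70) = 1778 - 5ps. Setting this equal to supply: 1778 - 5ps = -259.5 + 7.5ps, so ps = 163.
Buyers pay pb = 163 − 70 = 93; q' = -259.5 + 7.5·163 = 963.

q' = 963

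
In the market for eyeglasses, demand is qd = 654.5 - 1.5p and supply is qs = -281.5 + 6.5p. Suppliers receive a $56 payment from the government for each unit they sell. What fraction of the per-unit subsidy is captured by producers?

Producer share = 0.1875

Pre-subsidy: 654.5 - 1.5p = -281.5 + 6.5p gives p* = 117, q* = 479.
With the subsidy, sellers receive ps = pb + 56 for each unit, where pb is the price buyers pay.
Supply in terms of pb becomes qs = -281.5 + 6.5(pb + 56) = 82.5 + 6.5pb. Setting this equal to demand: 654.5 - 1.5pb = 82.5 + 6.5pb, so pb = 71.5.
Sellers receive ps = 71.5 + 56 = 127.5; q' = 654.5 − 1.5·71.5 = 547.25.
Buyers' price falls by p* − pb = 117 − 71.5 = 45.5; sellers' price rises by ps − p* = 127.5 − 117 = 10.5.
So producers capture 10.5/56 = 0.1875 of each unit of subsidy.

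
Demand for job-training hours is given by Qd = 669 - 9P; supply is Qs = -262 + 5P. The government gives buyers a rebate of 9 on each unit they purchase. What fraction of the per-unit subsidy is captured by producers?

Pre-subsidy: 669 - 9P = -262 + 5P gives P* = 66.5, Q* = 70.5.
With the rebate, buyers effectively pay Pb = Ps − 9, where Ps is the price sellers receive.
Demand in terms of Ps becomes Qd = 669 − 9(Ps − 9) = 750 - 9Ps. Setting this equal to supply: 750 - 9Ps = -262 + 5Ps, so Ps = 506/7.
Buyers pay Pb = 506/7 − 9 = 443/7; Q' = -262 + 5·(506/7) = 696/7.
Buyers' price falls by P* − Pb = 66.5 − 443/7 = 45/14; sellers' price rises by Ps − P* = 506/7 − 66.5 = 81/14.
So producers capture (81/14)/9 = 9/14 of each unit of subsidy.

Producer share = 9/14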